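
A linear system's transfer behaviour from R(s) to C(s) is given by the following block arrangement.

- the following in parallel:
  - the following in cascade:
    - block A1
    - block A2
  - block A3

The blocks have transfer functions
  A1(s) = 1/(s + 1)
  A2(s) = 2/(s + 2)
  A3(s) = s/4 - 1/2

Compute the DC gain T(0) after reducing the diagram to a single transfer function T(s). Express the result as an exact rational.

The answer is 1/2.

Reasoning:
[1] series reduction of A1, A2 gives 2/(s^2 + 3*s + 2)
[2] reduce the parallel group (A1*A2), A3 gives (s^3 + s^2 - 4*s + 4)/(4*s^2 + 12*s + 8)
Step 2 gives the overall T(s). Then T(0) = 4/8 = 1/2.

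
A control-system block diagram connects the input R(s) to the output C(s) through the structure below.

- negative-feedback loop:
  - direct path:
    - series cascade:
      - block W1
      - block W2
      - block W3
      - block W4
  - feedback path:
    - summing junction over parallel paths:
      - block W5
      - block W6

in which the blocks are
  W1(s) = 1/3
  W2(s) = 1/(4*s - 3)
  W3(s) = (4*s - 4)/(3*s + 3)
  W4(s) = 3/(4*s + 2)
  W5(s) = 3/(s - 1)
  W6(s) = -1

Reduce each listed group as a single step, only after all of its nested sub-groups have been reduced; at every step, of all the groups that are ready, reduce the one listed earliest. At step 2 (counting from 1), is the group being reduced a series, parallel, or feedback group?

(1) cascade W1, W2, W3, W4
(2) reduce the parallel group W5, W6
(3) apply the feedback formula to (W1*W2*W3*W4), (W5+W6)
The group at step 2 is a parallel group.

Answer: parallel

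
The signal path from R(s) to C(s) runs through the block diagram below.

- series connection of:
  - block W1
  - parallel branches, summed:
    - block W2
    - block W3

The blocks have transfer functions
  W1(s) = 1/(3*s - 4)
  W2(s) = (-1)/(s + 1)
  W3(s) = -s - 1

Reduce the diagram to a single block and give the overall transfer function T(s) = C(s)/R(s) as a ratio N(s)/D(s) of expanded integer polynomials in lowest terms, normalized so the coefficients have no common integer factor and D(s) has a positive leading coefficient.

Reducing step by step:

1. parallel reduction of W2, W3 -> (-s^2 - 2*s - 2)/(s + 1)
2. multiply W1, (W2+W3) (series): this yields T(s), and no further normalization is needed

Answer: (-s^2 - 2*s - 2)/(3*s^2 - s - 4)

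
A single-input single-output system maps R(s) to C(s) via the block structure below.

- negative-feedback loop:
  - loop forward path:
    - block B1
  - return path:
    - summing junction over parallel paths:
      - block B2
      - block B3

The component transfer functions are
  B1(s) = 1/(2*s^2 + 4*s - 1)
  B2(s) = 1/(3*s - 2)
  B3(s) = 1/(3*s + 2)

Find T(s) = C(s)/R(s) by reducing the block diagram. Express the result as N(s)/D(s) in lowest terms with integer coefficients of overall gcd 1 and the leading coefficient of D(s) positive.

Step 1. reduce the parallel group B2, B3, giving (6*s)/(9*s^2 - 4)
Step 2. reduce the feedback loop with forward B1 and return (B2+B3); the result is T(s) itself (integer coefficients, no common factor, positive leading denominator coefficient)

Final answer: (9*s^2 - 4)/(18*s^4 + 36*s^3 - 17*s^2 - 10*s + 4)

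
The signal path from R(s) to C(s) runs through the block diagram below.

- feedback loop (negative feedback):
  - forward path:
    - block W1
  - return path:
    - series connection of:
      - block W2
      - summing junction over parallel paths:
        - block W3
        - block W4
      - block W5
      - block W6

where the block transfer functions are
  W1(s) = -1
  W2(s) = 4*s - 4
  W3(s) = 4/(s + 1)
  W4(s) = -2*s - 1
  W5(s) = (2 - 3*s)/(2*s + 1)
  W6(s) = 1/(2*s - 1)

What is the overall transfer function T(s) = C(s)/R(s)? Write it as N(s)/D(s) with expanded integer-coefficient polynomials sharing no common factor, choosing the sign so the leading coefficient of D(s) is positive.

Step 1: sum the parallel branches W3, W4 = (-2*s^2 - 3*s + 3)/(s + 1)
Step 2: series reduction of W2, (W3+W4), W5, W6 = (24*s^4 - 4*s^3 - 80*s^2 + 84*s - 24)/(4*s^3 + 4*s^2 - s - 1)
Step 3: apply the feedback formula to W1, (W2*(W3+W4)*W5*W6) - this is the overall T(s), already in the required normalized form

Answer: (4*s^3 + 4*s^2 - s - 1)/(24*s^4 - 8*s^3 - 84*s^2 + 85*s - 23)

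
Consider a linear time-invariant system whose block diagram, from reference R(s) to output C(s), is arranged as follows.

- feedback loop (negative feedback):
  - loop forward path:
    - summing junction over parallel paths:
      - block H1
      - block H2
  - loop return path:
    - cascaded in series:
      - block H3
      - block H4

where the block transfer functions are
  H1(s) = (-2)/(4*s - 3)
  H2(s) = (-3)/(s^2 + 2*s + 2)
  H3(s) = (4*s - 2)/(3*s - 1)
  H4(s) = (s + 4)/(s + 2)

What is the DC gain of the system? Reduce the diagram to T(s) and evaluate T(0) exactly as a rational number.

First reduce the diagram to T(s).

Step 1 - combine H1, H2 in parallel = (-2*s^2 - 16*s + 5)/(4*s^3 + 5*s^2 + 2*s - 6)
Step 2 - series reduction of H3, H4 = (4*s^2 + 14*s - 8)/(3*s^2 + 5*s - 2)
Step 3 - close the feedback loop around (H1+H2), (H3*H4) = (-6*s^4 - 58*s^3 - 61*s^2 + 57*s - 10)/(12*s^5 + 27*s^4 - 69*s^3 - 206*s^2 + 164*s - 28)
Step 3 gives the overall T(s). Then T(0) = -10/(-28) = 5/14.

Answer: 5/14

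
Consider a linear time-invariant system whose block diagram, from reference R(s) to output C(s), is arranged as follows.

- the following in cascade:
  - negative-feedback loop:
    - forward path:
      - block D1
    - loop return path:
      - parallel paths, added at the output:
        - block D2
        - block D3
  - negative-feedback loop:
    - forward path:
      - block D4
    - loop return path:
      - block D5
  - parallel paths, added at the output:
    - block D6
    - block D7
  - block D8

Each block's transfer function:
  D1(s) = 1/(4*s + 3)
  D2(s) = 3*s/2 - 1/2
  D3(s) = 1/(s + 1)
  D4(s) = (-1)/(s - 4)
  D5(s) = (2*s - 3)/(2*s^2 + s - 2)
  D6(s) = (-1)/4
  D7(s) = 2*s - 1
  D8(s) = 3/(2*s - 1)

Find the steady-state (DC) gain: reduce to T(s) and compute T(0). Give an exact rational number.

Step 1. sum the parallel branches D2, D3, giving (3*s^2 + 2*s + 1)/(2*s + 2)
Step 2. close the feedback loop around D1, (D2+D3), giving (2*s + 2)/(11*s^2 + 16*s + 7)
Step 3. collapse the loop (D4 forward, D5 return), giving (-2*s^2 - s + 2)/(2*s^3 - 7*s^2 - 8*s + 11)
Step 4. sum the parallel branches D6, D7, giving 2*s - 5/4
Step 5. cascade [D1/(1+D1*(D2+D3))], [D4/(1+D4*D5)], (D6+D7), D8, giving (-48*s^4 - 42*s^3 + 69*s^2 + 33*s - 30)/(88*s^6 - 224*s^5 - 654*s^4 + 148*s^3 + 592*s^2 + 68*s - 154)
DC gain: substitute s = 0 into T(s) from step 5: T(0) = -30/(-154) = 15/77.

Final answer: 15/77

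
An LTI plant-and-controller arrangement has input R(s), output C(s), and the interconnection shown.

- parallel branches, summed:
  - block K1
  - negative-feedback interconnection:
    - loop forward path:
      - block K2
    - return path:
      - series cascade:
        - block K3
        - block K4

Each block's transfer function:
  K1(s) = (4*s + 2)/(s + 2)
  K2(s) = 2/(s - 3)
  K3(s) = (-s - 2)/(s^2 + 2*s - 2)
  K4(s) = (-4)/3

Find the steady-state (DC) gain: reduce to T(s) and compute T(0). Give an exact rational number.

[1] cascade K3, K4 = (4*s + 8)/(3*s^2 + 6*s - 6)
[2] collapse the loop (K2 forward, (K3*K4) return) = (6*s^2 + 12*s - 12)/(3*s^3 - 3*s^2 - 16*s + 34)
[3] add K1, [K2/(1+K2*(K3*K4))] (parallel) = (12*s^4 - 46*s^2 + 116*s + 44)/(3*s^4 + 3*s^3 - 22*s^2 + 2*s + 68)
Step 3 gives the overall T(s). Then T(0) = 44/68 = 11/17.

Hence the answer: 11/17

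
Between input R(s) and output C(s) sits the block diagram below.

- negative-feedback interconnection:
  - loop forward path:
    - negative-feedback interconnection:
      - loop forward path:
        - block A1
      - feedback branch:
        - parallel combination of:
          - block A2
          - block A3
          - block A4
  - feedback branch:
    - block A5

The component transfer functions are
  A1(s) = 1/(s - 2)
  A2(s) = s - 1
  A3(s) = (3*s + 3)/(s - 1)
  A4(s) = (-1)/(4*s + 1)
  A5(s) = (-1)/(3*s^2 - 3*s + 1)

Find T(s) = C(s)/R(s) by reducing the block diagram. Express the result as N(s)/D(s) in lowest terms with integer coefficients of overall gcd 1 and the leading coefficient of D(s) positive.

[1] add A2, A3, A4 (parallel) = (4*s^3 + 5*s^2 + 16*s + 5)/(4*s^2 - 3*s - 1)
[2] reduce the feedback loop with forward A1 and return (A2+A3+A4) = (4*s^2 - 3*s - 1)/(8*s^3 - 6*s^2 + 21*s + 7)
[3] feedback reduction of [A1/(1+A1*(A2+A3+A4))], A5; the result is T(s) itself (integer coefficients, no common factor, positive leading denominator coefficient)

Final answer: (12*s^4 - 21*s^3 + 10*s^2 - 1)/(24*s^5 - 42*s^4 + 89*s^3 - 52*s^2 + 3*s + 8)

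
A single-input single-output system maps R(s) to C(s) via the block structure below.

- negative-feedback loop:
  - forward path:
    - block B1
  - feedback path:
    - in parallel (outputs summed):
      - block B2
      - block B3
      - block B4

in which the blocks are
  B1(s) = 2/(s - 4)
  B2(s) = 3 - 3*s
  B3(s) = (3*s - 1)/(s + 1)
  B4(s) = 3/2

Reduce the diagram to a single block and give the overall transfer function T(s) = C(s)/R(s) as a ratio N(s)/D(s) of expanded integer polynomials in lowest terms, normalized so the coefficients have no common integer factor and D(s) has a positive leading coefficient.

1. add B2, B3, B4 (parallel) gives (-6*s^2 + 9*s + 7)/(2*s + 2)
2. feedback reduction of B1, (B2+B3+B4): this yields T(s), and no further normalization is needed

Final answer: (-2*s - 2)/(5*s^2 - 6*s - 3)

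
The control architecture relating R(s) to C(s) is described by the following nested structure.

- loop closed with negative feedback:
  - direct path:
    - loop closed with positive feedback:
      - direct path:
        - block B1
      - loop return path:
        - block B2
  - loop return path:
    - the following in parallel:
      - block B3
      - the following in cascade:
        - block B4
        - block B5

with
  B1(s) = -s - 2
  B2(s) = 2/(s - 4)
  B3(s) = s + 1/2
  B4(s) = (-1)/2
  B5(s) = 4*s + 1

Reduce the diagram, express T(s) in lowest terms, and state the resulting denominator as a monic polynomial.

Reducing step by step:

1. close the feedback loop around B1, B2; result (-s^2 + 2*s + 8)/(3*s)
2. combine B4, B5 in series; result -2*s - 1/2
3. reduce the parallel group B3, (B4*B5); result -s
4. close the feedback loop around [B1/(1-B1*B2)], (B3+(B4*B5)); result (-s^2 + 2*s + 8)/(s^3 - 2*s^2 - 5*s)
T(s) is the step-4 result (common factors already cancelled). Leading coefficient of the denominator: 1, so no rescaling is needed.

Answer: s^3 - 2*s^2 - 5*s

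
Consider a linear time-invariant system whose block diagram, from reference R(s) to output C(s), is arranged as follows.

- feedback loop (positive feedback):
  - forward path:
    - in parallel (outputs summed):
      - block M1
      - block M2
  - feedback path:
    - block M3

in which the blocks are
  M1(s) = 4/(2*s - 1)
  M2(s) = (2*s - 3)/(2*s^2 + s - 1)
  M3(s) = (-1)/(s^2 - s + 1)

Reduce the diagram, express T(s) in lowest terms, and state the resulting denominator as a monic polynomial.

Step 1 - sum the parallel branches M1, M2, giving (6*s + 1)/(2*s^2 + s - 1)
Step 2 - feedback reduction of (M1+M2), M3, giving (6*s^3 - 5*s^2 + 5*s + 1)/(2*s^4 - s^3 + 8*s)
Step 2 gives the fully reduced T(s), with no common factor left to cancel. The denominator's leading coefficient is 2, so divide each of its coefficients by 2 to get the monic form.

Answer: s^4 - s^3/2 + 4*s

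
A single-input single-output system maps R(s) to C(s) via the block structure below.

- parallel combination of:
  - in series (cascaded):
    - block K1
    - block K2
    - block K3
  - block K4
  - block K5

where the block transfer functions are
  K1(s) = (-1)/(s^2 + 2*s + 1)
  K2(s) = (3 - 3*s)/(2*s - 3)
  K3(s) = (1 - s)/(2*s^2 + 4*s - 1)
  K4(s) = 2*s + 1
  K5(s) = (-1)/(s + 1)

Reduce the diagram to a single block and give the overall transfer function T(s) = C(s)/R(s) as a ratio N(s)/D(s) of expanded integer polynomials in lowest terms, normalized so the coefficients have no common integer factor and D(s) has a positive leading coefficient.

Step 1: multiply K1, K2, K3 (series), giving (-3*s^2 + 6*s - 3)/(4*s^5 + 10*s^4 - 6*s^3 - 23*s^2 - 8*s + 3)
Step 2: reduce the parallel group (K1*K2*K3), K4, K5, which is the overall transfer function T(s) = C(s)/R(s) in lowest terms

Hence the answer: (8*s^6 + 24*s^5 - 6*s^4 - 58*s^3 - 30*s^2 + 15*s - 3)/(4*s^5 + 10*s^4 - 6*s^3 - 23*s^2 - 8*s + 3)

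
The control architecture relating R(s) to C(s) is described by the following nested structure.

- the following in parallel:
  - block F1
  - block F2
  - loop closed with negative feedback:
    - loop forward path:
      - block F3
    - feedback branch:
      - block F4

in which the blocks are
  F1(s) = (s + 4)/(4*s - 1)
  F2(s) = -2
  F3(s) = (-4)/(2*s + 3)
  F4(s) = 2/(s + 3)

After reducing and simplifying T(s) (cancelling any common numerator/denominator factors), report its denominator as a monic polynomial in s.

Step 1 - close the feedback loop around F3, F4 gives (-4*s - 12)/(2*s^2 + 9*s + 1)
Step 2 - sum the parallel branches F1, F2, [F3/(1+F3*F4)] gives (-14*s^3 - 67*s^2 + 3*s + 18)/(8*s^3 + 34*s^2 - 5*s - 1)
No further cancellation is possible in the step-2 result, so that is T(s). Its denominator becomes monic after dividing by the leading coefficient 8.

Hence the answer: s^3 + 17*s^2/4 - 5*s/8 - 1/8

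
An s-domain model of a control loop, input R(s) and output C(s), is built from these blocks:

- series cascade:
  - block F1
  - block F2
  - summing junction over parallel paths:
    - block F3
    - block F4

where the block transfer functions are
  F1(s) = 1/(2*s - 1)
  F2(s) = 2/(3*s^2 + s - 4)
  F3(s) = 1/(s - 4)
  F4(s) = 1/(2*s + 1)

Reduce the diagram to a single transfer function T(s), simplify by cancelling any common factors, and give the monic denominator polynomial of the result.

First reduce the diagram to T(s).

1. combine F3, F4 in parallel; result (3*s - 3)/(2*s^2 - 7*s - 4)
2. combine F1, F2, (F3+F4) in series; result 6/(12*s^4 - 32*s^3 - 67*s^2 + 8*s + 16)
The result of step 2 is T(s) in lowest terms. Its denominator has leading coefficient 12; dividing the denominator through by 12 makes it monic.

Answer: s^4 - 8*s^3/3 - 67*s^2/12 + 2*s/3 + 4/3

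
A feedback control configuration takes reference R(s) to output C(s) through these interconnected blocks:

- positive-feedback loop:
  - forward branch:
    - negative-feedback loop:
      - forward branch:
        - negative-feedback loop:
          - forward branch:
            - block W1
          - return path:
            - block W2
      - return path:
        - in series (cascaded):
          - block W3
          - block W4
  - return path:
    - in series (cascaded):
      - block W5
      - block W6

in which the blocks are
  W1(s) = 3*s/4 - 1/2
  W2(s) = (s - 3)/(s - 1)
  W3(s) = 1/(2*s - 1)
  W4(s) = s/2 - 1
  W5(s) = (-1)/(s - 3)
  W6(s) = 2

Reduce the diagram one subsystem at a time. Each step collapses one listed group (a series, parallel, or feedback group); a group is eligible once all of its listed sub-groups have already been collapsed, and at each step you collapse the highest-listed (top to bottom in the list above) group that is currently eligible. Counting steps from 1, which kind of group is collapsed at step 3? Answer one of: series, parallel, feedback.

(1) collapse the loop (W1 forward, W2 return)
(2) series reduction of W3, W4
(3) reduce the feedback loop with forward [W1/(1+W1*W2)] and return (W3*W4)
(4) cascade W5, W6
(5) reduce the feedback loop with forward [[W1/(1+W1*W2)]/(1+[W1/(1+W1*W2)]*(W3*W4))] and return (W5*W6)
Step 3 collapses a feedback group.

Answer: feedback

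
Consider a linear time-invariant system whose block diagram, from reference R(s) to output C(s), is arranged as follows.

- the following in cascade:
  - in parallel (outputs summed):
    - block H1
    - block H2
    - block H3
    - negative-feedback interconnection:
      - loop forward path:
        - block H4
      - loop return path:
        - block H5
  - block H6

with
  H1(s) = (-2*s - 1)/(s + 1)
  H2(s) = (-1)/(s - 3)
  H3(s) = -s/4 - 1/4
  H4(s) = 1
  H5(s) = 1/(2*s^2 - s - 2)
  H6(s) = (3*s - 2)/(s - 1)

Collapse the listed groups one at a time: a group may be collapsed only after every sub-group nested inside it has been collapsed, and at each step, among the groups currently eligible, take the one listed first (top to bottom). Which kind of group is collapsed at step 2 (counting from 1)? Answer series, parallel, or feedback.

Reducing step by step:

Step 1: collapse the loop (H4 forward, H5 return)
Step 2: reduce the parallel group H1, H2, H3, [H4/(1+H4*H5)]
Step 3: reduce the series chain (H1+H2+H3+[H4/(1+H4*H5)]), H6
The group at step 2 is a parallel group.

Answer: parallel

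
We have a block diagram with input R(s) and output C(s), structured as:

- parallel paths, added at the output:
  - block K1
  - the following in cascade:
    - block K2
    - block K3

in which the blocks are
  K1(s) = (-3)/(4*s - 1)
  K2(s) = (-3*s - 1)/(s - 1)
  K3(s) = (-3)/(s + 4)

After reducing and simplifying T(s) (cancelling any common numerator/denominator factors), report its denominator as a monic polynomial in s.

Step 1. multiply K2, K3 (series): (9*s + 3)/(s^2 + 3*s - 4)
Step 2. add K1, (K2*K3) (parallel): (33*s^2 - 6*s + 9)/(4*s^3 + 11*s^2 - 19*s + 4)
The result of step 2 is T(s) in lowest terms. Its denominator has leading coefficient 4; dividing the denominator through by 4 makes it monic.

Final answer: s^3 + 11*s^2/4 - 19*s/4 + 1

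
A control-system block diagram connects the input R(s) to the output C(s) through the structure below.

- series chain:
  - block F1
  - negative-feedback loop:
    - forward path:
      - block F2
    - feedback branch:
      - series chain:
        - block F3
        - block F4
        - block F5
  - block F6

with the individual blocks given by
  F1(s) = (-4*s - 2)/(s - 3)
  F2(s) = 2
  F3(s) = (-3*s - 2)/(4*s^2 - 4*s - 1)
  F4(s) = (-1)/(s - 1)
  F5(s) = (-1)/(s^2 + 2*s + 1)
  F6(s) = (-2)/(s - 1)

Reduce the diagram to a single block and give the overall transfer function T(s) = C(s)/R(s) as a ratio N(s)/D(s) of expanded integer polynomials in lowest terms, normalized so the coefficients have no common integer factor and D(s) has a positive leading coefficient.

Reducing step by step:

1. multiply F3, F4, F5 (series); result (-3*s - 2)/(4*s^5 - 9*s^3 - s^2 + 5*s + 1)
2. feedback reduction of F2, (F3*F4*F5); result (8*s^5 - 18*s^3 - 2*s^2 + 10*s + 2)/(4*s^5 - 9*s^3 - s^2 - s - 3)
3. multiply F1, [F2/(1+F2*(F3*F4*F5))], F6 (series); the result is T(s) itself (integer coefficients, no common factor, positive leading denominator coefficient)

Answer: (64*s^5 + 96*s^4 - 48*s^3 - 136*s^2 - 64*s - 8)/(4*s^6 - 12*s^5 - 9*s^4 + 26*s^3 + 2*s^2 + 9)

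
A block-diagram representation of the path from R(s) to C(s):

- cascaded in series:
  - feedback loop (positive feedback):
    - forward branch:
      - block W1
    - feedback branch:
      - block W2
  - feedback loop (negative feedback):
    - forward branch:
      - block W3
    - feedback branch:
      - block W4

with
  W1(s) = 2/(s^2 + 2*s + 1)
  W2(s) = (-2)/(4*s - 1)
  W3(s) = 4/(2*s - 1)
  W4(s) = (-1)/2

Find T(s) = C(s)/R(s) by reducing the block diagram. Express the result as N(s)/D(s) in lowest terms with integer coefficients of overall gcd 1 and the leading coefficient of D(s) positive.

Answer: (32*s - 8)/(8*s^4 + 2*s^3 - 17*s^2 - 9)

Working:
Step 1. close the feedback loop around W1, W2: (8*s - 2)/(4*s^3 + 7*s^2 + 2*s + 3)
Step 2. feedback reduction of W3, W4: 4/(2*s - 3)
Step 3. combine [W1/(1-W1*W2)], [W3/(1+W3*W4)] in series; the result is T(s) itself (integer coefficients, no common factor, positive leading denominator coefficient)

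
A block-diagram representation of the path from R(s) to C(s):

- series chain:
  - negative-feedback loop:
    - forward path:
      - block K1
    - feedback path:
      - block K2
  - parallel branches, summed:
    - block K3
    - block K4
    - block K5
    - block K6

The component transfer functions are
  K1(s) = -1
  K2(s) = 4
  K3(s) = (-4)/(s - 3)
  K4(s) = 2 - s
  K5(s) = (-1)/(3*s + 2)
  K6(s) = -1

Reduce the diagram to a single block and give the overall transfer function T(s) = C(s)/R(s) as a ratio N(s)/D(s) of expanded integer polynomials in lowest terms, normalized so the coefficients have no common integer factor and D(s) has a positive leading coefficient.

Step 1 - collapse the loop (K1 forward, K2 return), giving 1/3
Step 2 - parallel reduction of K3, K4, K5, K6, giving (-3*s^3 + 10*s^2 - 14*s - 11)/(3*s^2 - 7*s - 6)
Step 3 - reduce the series chain [K1/(1+K1*K2)], (K3+K4+K5+K6): this yields T(s), and no further normalization is needed

Hence the answer: (-3*s^3 + 10*s^2 - 14*s - 11)/(9*s^2 - 21*s - 18)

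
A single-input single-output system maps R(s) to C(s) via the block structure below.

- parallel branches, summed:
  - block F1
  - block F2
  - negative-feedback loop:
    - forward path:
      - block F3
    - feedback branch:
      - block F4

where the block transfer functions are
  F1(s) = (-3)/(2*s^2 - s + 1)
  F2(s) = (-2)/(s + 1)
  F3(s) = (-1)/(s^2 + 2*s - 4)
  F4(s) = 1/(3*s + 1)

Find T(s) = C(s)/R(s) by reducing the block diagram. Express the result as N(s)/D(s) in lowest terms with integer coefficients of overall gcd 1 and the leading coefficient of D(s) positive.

Answer: (-12*s^5 - 37*s^4 + 13*s^3 - 6*s^2 + 52*s + 24)/(6*s^6 + 17*s^5 - 13*s^4 - 17*s^3 + 2*s^2 - 10*s - 5)

Working:
[1] feedback reduction of F3, F4 -> (-3*s - 1)/(3*s^3 + 7*s^2 - 10*s - 5)
[2] add F1, F2, [F3/(1+F3*F4)] (parallel); the result is T(s) itself (integer coefficients, no common factor, positive leading denominator coefficient)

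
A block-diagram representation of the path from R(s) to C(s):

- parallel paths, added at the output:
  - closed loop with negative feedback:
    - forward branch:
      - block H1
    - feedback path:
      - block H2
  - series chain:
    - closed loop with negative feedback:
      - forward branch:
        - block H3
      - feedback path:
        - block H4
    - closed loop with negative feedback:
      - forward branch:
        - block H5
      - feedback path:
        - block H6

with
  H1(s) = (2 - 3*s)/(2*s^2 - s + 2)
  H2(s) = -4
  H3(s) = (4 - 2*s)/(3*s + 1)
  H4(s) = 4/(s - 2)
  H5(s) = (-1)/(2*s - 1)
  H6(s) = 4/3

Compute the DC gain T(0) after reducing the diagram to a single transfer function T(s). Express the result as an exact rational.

1. apply the feedback formula to H1, H2, giving (2 - 3*s)/(2*s^2 + 11*s - 6)
2. collapse the loop (H3 forward, H4 return), giving (4 - 2*s)/(3*s - 7)
3. apply the feedback formula to H5, H6, giving (-3)/(6*s - 7)
4. series reduction of [H3/(1+H3*H4)], [H5/(1+H5*H6)], giving (6*s - 12)/(18*s^2 - 63*s + 49)
5. combine [H1/(1+H1*H2)], ([H3/(1+H3*H4)]*[H5/(1+H5*H6)]) in parallel, giving (-42*s^3 + 267*s^2 - 441*s + 170)/(36*s^4 + 72*s^3 - 703*s^2 + 917*s - 294)
Step 5 gives the overall T(s). Then T(0) = 170/(-294) = -85/147.

Therefore the answer is -85/147.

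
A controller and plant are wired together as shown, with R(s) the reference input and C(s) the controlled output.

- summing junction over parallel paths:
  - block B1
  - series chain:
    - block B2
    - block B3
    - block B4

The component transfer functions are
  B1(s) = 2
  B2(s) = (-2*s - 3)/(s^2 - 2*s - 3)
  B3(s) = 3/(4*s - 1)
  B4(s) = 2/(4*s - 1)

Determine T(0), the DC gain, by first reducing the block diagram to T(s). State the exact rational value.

1. cascade B2, B3, B4 -> (-12*s - 18)/(16*s^4 - 40*s^3 - 31*s^2 + 22*s - 3)
2. sum the parallel branches B1, (B2*B3*B4) -> (32*s^4 - 80*s^3 - 62*s^2 + 32*s - 24)/(16*s^4 - 40*s^3 - 31*s^2 + 22*s - 3)
Step 2 gives the overall T(s). Then T(0) = -24/(-3) = 8.

Answer: 8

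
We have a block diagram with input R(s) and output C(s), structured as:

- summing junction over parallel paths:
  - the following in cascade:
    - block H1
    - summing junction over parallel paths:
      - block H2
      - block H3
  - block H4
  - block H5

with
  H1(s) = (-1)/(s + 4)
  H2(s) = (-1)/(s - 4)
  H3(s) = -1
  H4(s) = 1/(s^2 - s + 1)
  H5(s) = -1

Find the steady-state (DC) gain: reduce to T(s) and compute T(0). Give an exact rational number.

First reduce the diagram to T(s).

Step 1. add H2, H3 (parallel): (3 - s)/(s - 4)
Step 2. cascade H1, (H2+H3): (s - 3)/(s^2 - 16)
Step 3. sum the parallel branches (H1*(H2+H3)), H4, H5: (-s^4 + 2*s^3 + 12*s^2 - 12*s - 3)/(s^4 - s^3 - 15*s^2 + 16*s - 16)
Step 3 gives the overall T(s). Then T(0) = -3/(-16) = 3/16.

Answer: 3/16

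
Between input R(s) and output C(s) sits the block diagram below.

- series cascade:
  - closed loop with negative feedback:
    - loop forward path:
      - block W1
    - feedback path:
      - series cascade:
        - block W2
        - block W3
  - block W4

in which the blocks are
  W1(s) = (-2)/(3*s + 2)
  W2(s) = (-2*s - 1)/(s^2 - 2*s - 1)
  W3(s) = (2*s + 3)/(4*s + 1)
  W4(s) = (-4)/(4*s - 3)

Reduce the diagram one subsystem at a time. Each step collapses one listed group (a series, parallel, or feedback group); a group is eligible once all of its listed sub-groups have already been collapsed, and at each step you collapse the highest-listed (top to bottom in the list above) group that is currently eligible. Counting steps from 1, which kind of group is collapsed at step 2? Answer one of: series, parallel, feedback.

Step 1: cascade W2, W3
Step 2: reduce the feedback loop with forward W1 and return (W2*W3)
Step 3: series reduction of [W1/(1+W1*(W2*W3))], W4
At step 2 the group reduced is feedback.

Final answer: feedback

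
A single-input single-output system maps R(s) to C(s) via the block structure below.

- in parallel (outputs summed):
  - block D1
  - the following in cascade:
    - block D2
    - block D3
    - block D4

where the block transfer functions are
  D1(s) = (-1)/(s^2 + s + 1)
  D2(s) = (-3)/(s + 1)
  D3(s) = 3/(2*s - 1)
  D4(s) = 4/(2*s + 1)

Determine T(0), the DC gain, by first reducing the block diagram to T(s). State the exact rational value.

Answer: 35

Working:
Step 1: combine D2, D3, D4 in series; result (-36)/(4*s^3 + 4*s^2 - s - 1)
Step 2: add D1, (D2*D3*D4) (parallel); result (-4*s^3 - 40*s^2 - 35*s - 35)/(4*s^5 + 8*s^4 + 7*s^3 + 2*s^2 - 2*s - 1)
DC gain: substitute s = 0 into T(s) from step 2: T(0) = -35/(-1) = 35.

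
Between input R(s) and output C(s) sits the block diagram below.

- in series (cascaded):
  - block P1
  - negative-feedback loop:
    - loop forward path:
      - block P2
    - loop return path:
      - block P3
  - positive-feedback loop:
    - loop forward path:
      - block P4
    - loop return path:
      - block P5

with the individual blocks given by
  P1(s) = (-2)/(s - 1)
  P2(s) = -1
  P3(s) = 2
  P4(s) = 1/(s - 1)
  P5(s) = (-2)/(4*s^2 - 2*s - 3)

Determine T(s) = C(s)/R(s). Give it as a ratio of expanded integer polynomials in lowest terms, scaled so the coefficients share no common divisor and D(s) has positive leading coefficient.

Step 1: apply the feedback formula to P2, P3: 1
Step 2: close the feedback loop around P4, P5: (4*s^2 - 2*s - 3)/(4*s^3 - 6*s^2 - s + 5)
Step 3: series reduction of P1, [P2/(1+P2*P3)], [P4/(1-P4*P5)]: this yields T(s), and no further normalization is needed

Therefore the answer is (-8*s^2 + 4*s + 6)/(4*s^4 - 10*s^3 + 5*s^2 + 6*s - 5).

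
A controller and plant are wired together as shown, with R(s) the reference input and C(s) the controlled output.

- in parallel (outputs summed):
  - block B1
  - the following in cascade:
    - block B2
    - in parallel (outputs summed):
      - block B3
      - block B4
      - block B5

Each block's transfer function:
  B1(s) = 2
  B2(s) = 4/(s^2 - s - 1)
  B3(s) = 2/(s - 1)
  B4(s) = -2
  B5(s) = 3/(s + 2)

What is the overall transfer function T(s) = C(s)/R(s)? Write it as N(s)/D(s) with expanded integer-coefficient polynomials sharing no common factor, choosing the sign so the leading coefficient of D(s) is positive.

Step 1 - parallel reduction of B3, B4, B5: (-2*s^2 + 3*s + 5)/(s^2 + s - 2)
Step 2 - series reduction of B2, (B3+B4+B5): (-8*s^2 + 12*s + 20)/(s^4 - 4*s^2 + s + 2)
Step 3 - parallel reduction of B1, (B2*(B3+B4+B5)), giving the overall T(s)

Final answer: (2*s^4 - 16*s^2 + 14*s + 24)/(s^4 - 4*s^2 + s + 2)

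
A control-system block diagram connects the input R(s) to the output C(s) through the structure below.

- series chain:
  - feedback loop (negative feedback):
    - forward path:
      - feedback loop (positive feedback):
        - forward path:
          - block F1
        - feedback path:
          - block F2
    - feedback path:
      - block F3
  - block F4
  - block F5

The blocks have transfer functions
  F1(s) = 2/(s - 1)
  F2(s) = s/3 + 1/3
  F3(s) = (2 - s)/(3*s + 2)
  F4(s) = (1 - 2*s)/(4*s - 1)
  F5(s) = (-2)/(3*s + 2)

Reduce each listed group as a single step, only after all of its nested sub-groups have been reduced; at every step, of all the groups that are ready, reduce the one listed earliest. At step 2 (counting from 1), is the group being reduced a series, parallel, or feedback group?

Reducing step by step:

Step 1. close the feedback loop around F1, F2
Step 2. apply the feedback formula to [F1/(1-F1*F2)], F3
Step 3. reduce the series chain [[F1/(1-F1*F2)]/(1+[F1/(1-F1*F2)]*F3)], F4, F5
So the answer for step 2 is feedback.

Answer: feedback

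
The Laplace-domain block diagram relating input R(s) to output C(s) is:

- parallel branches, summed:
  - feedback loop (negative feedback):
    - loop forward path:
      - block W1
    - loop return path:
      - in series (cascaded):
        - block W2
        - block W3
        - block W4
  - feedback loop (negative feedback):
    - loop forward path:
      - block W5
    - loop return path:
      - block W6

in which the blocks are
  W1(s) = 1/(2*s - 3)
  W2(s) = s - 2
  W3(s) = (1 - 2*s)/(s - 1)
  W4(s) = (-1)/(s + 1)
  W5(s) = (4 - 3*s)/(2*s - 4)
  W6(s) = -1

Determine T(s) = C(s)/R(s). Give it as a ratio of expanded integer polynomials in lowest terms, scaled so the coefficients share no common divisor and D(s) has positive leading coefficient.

Reducing step by step:

1. cascade W2, W3, W4 -> (2*s^2 - 5*s + 2)/(s^2 - 1)
2. close the feedback loop around W1, (W2*W3*W4) -> (s^2 - 1)/(2*s^3 - s^2 - 7*s + 5)
3. collapse the loop (W5 forward, W6 return) -> (4 - 3*s)/(5*s - 8)
4. parallel reduction of [W1/(1+W1*(W2*W3*W4))], [W5/(1+W5*W6)]; the result is T(s) itself (integer coefficients, no common factor, positive leading denominator coefficient)

Answer: (-6*s^4 + 16*s^3 + 9*s^2 - 48*s + 28)/(10*s^4 - 21*s^3 - 27*s^2 + 81*s - 40)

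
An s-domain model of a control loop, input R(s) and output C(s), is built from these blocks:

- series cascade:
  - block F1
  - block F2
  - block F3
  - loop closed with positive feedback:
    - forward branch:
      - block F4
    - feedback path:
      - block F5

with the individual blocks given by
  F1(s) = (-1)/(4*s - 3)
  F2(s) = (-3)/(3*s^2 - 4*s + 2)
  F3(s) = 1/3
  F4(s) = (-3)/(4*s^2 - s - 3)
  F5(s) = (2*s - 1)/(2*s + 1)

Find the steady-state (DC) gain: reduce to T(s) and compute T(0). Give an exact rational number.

Answer: -1/12

Working:
(1) reduce the feedback loop with forward F4 and return F5 -> (-6*s - 3)/(8*s^3 + 2*s^2 - s - 6)
(2) reduce the series chain F1, F2, F3, [F4/(1-F4*F5)] -> (-6*s - 3)/(96*s^6 - 176*s^5 + 98*s^4 - 55*s^3 + 118*s^2 - 114*s + 36)
The step-2 result is T(s). Setting s = 0: T(0) = -3/36 = -1/12.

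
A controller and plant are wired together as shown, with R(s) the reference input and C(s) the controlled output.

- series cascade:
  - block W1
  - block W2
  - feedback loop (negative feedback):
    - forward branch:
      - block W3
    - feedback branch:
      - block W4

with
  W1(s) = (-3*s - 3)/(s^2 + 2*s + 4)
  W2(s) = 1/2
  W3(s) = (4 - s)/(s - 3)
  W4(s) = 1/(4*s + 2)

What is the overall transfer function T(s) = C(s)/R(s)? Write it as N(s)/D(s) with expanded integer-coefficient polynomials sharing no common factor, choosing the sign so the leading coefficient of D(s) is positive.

1. close the feedback loop around W3, W4 = (-4*s^2 + 14*s + 8)/(4*s^2 - 11*s - 2)
2. multiply W1, W2, [W3/(1+W3*W4)] (series), giving the overall T(s)

Hence the answer: (6*s^3 - 15*s^2 - 33*s - 12)/(4*s^4 - 3*s^3 - 8*s^2 - 48*s - 8)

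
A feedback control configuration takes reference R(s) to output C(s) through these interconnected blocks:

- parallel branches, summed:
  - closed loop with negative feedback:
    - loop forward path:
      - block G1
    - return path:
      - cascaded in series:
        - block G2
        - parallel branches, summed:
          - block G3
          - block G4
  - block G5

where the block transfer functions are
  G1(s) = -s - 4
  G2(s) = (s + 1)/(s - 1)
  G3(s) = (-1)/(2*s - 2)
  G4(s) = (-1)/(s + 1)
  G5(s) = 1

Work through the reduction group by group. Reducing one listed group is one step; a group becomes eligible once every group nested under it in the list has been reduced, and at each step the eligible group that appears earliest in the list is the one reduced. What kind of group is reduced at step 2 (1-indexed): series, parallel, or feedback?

1. sum the parallel branches G3, G4
2. cascade G2, (G3+G4)
3. reduce the feedback loop with forward G1 and return (G2*(G3+G4))
4. add [G1/(1+G1*(G2*(G3+G4)))], G5 (parallel)
The group at step 2 is a series group.

Therefore the answer is series.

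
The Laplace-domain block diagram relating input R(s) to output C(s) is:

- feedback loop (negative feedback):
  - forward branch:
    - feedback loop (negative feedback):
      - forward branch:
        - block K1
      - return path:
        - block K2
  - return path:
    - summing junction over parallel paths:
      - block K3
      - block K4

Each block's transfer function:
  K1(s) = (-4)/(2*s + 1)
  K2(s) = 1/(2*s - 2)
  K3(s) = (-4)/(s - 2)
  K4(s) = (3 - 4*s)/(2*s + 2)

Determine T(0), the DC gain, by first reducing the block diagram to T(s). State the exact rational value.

Step 1. collapse the loop (K1 forward, K2 return), giving (4 - 4*s)/(2*s^2 - s - 3)
Step 2. add K3, K4 (parallel), giving (-4*s^2 + 3*s - 14)/(2*s^2 - 2*s - 4)
Step 3. apply the feedback formula to [K1/(1+K1*K2)], (K3+K4), giving (-4*s^3 + 8*s^2 + 4*s - 8)/(2*s^4 + 5*s^3 - 20*s^2 + 39*s - 22)
Evaluating the step-3 result (the overall T(s)) at s = 0 gives T(0) = -8/(-22) = 4/11.

Therefore the answer is 4/11.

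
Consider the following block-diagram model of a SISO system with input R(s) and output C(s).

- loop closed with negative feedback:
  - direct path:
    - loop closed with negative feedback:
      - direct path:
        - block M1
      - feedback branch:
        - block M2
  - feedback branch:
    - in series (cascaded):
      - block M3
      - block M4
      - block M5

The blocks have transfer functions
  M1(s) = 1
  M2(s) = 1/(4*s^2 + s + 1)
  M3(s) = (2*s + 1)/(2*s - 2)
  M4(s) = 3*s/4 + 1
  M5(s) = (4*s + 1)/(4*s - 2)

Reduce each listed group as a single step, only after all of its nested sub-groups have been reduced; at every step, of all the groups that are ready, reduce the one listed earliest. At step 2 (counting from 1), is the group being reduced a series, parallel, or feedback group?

1. reduce the feedback loop with forward M1 and return M2
2. cascade M3, M4, M5
3. collapse the loop ([M1/(1+M1*M2)] forward, (M3*M4*M5) return)
The group at step 2 is a series group.

Final answer: series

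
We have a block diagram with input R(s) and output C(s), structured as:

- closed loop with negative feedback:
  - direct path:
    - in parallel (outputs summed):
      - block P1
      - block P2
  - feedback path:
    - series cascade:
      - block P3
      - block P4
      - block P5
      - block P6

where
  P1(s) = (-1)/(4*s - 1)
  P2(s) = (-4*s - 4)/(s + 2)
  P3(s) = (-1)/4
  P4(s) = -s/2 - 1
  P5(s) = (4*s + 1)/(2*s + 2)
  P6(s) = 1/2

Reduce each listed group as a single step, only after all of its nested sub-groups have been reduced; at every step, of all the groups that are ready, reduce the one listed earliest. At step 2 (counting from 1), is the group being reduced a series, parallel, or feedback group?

Step 1. add P1, P2 (parallel)
Step 2. series reduction of P3, P4, P5, P6
Step 3. reduce the feedback loop with forward (P1+P2) and return (P3*P4*P5*P6)
Step 2: series.

Therefore the answer is series.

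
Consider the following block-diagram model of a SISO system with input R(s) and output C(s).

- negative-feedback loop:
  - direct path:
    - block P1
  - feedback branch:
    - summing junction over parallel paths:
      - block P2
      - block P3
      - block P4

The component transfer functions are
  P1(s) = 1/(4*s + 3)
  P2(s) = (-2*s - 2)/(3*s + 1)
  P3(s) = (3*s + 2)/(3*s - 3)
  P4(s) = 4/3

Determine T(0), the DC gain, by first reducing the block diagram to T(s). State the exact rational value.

Reducing step by step:

Step 1 - add P2, P3, P4 (parallel), giving (15*s^2 + s + 4)/(9*s^2 - 6*s - 3)
Step 2 - feedback reduction of P1, (P2+P3+P4), giving (9*s^2 - 6*s - 3)/(36*s^3 + 18*s^2 - 29*s - 5)
Evaluating the step-2 result (the overall T(s)) at s = 0 gives T(0) = -3/(-5) = 3/5.

Answer: 3/5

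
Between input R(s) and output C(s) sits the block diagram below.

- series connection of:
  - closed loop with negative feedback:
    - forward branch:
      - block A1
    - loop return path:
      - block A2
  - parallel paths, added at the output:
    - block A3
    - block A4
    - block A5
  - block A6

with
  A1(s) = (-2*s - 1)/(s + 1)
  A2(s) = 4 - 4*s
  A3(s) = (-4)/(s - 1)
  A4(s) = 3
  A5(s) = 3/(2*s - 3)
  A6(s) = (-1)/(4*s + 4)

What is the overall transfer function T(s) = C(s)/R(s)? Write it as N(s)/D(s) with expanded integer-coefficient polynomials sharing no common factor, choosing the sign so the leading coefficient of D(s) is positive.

Reducing step by step:

Step 1: collapse the loop (A1 forward, A2 return); result (-2*s - 1)/(8*s^2 - 3*s - 3)
Step 2: sum the parallel branches A3, A4, A5; result (6*s^2 - 20*s + 18)/(2*s^2 - 5*s + 3)
Step 3: combine [A1/(1+A1*A2)], (A3+A4+A5), A6 in series, which is the overall transfer function T(s) = C(s)/R(s) in lowest terms

Answer: (6*s^3 - 17*s^2 + 8*s + 9)/(32*s^5 - 60*s^4 - 26*s^3 + 78*s^2 - 6*s - 18)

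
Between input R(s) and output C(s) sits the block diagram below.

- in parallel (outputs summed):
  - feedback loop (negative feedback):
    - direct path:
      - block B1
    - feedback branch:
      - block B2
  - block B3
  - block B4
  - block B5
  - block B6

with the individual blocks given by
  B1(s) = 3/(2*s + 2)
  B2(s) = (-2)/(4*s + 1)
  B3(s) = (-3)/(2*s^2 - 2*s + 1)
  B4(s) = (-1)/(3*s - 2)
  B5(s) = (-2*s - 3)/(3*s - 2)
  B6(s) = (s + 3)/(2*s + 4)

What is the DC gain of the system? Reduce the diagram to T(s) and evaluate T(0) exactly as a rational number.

First reduce the diagram to T(s).

[1] close the feedback loop around B1, B2: (12*s + 3)/(8*s^2 + 10*s - 4)
[2] sum the parallel branches [B1/(1+B1*B2)], B3, B4, B5, B6: (-8*s^6 - 2*s^5 - 214*s^4 - 299*s^3 + 258*s^2 - 24*s - 16)/(48*s^6 + 76*s^5 - 108*s^4 - 42*s^3 + 140*s^2 - 88*s + 16)
The step-2 result is T(s). Setting s = 0: T(0) = -16/16 = -1.

Answer: -1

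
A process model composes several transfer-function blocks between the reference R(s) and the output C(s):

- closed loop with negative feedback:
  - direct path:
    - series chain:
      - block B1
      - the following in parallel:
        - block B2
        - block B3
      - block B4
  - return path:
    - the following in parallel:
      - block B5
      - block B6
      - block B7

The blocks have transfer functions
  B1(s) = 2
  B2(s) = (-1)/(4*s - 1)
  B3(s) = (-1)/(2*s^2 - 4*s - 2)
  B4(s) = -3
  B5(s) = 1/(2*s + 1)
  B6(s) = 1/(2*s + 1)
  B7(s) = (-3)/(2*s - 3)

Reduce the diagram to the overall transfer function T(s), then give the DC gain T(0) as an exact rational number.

Answer: 9/26

Working:
Step 1 - parallel reduction of B2, B3 -> (3 - 2*s^2)/(8*s^3 - 18*s^2 - 4*s + 2)
Step 2 - cascade B1, (B2+B3), B4 -> (6*s^2 - 9)/(4*s^3 - 9*s^2 - 2*s + 1)
Step 3 - parallel reduction of B5, B6, B7 -> (-2*s - 9)/(4*s^2 - 4*s - 3)
Step 4 - collapse the loop ((B1*(B2+B3)*B4) forward, (B5+B6+B7) return) -> (24*s^4 - 24*s^3 - 54*s^2 + 36*s + 27)/(16*s^5 - 52*s^4 + 4*s^3 - 15*s^2 + 20*s + 78)
Step 4 gives the overall T(s). Then T(0) = 27/78 = 9/26.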